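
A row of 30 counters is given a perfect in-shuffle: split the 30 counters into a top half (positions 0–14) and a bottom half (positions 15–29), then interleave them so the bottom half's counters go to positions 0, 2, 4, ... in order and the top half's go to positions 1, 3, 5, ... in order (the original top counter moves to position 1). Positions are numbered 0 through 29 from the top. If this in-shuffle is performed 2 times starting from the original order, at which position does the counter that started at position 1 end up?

7

Track the counter's position through each in-shuffle:
1 → 3 → 7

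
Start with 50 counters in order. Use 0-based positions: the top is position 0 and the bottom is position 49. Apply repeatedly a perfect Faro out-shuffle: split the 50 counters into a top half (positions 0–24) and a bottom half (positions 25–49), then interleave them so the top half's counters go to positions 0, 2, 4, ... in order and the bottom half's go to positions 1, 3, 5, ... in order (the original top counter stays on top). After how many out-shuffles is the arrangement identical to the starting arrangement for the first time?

21

The out-shuffle permutes the 50 positions with cycle lengths [1, 1, 3, 3, 21, 21].
Every counter is home exactly when every cycle has completed a whole number of laps, i.e. after lcm(1, 3, 21) = 21 out-shuffles.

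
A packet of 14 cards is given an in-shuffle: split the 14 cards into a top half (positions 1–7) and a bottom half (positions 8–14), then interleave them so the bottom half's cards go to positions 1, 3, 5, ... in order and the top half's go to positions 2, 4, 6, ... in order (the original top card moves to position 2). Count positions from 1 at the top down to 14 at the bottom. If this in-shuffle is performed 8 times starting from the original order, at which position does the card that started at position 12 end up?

12

Track the card's position through each in-shuffle:
12 → 9 → 3 → 6 → 12 → 9 → 3 → 6 → 12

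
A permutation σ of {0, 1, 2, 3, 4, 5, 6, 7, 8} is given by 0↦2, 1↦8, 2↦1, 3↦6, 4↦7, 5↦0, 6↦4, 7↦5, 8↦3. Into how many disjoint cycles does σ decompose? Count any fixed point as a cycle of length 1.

1

Cycle decomposition: (0 2 1 8 3 6 4 7 5).
1 cycle.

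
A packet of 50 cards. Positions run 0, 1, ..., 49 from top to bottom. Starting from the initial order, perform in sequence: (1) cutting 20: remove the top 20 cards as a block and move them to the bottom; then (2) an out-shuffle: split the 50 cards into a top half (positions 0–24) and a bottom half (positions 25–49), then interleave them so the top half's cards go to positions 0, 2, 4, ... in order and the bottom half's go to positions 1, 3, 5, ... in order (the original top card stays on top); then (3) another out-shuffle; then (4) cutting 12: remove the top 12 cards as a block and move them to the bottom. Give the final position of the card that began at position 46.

44

Track the card from position 46 forward through each operation:
  after op 1 (cut 20): 46 → 26
  after op 2 (out-shuffle): 26 → 3
  after op 3 (out-shuffle): 3 → 6
  after op 4 (cut 12): 6 → 44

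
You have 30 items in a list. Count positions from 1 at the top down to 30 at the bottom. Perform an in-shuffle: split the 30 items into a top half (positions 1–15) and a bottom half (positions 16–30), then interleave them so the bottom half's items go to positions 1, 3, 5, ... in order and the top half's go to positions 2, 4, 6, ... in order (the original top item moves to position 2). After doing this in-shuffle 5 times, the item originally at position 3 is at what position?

3

Track the item's position through each in-shuffle:
3 → 6 → 12 → 24 → 17 → 3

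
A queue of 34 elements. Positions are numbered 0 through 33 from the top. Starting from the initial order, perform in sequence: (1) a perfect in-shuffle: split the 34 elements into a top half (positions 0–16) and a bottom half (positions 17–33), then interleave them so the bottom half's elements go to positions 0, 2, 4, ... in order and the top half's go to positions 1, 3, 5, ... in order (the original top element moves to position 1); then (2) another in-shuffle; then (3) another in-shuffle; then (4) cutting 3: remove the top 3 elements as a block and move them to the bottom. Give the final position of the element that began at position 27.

10

Track the element from position 27 forward through each operation:
  after op 1 (in-shuffle): 27 → 20
  after op 2 (in-shuffle): 20 → 6
  after op 3 (in-shuffle): 6 → 13
  after op 4 (cut 3): 13 → 10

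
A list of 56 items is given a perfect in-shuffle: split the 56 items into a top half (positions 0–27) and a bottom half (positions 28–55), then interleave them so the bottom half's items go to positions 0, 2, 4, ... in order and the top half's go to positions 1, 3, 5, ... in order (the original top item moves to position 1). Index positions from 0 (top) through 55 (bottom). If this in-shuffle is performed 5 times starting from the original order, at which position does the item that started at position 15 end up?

55

Track the item's position through each in-shuffle:
15 → 31 → 6 → 13 → 27 → 55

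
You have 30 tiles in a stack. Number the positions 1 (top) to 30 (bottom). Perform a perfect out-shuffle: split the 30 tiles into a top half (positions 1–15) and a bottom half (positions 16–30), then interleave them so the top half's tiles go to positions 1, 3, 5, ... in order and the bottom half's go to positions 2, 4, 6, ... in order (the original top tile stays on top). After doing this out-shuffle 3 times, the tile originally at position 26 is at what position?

Track the tile's position through each out-shuffle:
26 → 22 → 14 → 27

27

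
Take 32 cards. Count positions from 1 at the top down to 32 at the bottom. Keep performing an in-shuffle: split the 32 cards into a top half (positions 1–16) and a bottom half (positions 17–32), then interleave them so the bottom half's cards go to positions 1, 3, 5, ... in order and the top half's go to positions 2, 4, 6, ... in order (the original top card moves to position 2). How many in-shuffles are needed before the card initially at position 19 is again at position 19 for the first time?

10

Follow position 19 under repeated in-shuffles:
19 → 5 → 10 → 20 → 7 → 14 → 28 → 23 → 13 → 26 → 19
It first returns after 10 in-shuffles.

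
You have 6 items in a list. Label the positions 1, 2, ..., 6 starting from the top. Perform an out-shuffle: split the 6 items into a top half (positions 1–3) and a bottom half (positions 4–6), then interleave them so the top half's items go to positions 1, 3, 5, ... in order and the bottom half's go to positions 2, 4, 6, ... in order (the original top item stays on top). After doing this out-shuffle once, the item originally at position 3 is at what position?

5

Track the item's position through each out-shuffle:
3 → 5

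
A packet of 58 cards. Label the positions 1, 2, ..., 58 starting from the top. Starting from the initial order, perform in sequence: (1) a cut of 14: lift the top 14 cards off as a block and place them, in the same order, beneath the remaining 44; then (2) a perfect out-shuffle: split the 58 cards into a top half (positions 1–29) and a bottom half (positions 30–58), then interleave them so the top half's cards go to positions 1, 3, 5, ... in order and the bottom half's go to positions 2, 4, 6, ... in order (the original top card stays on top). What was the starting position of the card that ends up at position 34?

Undo the operations in reverse order, starting from position 34:
  undo op 2 (out-shuffle, from bottom half): 34 ← 46
  undo op 1 (cut 14): 46 ← 2
So the card at position 34 came from original position 2.

2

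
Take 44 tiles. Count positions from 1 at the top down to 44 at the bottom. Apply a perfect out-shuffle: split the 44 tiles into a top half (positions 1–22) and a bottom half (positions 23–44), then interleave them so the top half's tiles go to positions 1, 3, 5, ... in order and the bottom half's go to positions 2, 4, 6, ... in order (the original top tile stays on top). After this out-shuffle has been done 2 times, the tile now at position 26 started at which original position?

18

Work backwards from position 26, undoing one out-shuffle at a time:
26 ← 35 ← 18
So the tile now at position 26 started at position 18.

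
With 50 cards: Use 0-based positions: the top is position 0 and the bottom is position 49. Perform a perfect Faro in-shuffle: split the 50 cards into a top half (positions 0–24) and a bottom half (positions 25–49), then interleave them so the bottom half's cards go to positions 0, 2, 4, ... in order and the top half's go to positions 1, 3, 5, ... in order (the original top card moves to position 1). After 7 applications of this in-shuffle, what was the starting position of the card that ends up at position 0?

Work backwards from position 0, undoing one in-shuffle at a time:
0 ← 25 ← 12 ← 31 ← 15 ← 7 ← 3 ← 1
So the card now at position 0 started at position 1.

1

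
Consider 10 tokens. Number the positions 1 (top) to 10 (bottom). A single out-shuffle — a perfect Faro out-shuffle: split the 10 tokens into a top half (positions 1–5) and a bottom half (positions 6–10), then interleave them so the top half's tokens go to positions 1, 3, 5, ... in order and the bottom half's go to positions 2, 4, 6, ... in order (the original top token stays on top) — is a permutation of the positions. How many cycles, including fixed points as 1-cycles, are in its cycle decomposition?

4

Trace each unvisited position around until it returns:
(1) (2 3 5 9 8 6) (4 7) (10)
4 cycles in total.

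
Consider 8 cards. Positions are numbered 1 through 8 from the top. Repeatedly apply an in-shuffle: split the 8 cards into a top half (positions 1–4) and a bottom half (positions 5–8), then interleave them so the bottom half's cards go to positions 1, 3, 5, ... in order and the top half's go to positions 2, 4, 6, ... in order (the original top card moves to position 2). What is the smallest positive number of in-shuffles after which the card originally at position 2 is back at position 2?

6

Follow position 2 under repeated in-shuffles:
2 → 4 → 8 → 7 → 5 → 1 → 2
It first returns after 6 in-shuffles.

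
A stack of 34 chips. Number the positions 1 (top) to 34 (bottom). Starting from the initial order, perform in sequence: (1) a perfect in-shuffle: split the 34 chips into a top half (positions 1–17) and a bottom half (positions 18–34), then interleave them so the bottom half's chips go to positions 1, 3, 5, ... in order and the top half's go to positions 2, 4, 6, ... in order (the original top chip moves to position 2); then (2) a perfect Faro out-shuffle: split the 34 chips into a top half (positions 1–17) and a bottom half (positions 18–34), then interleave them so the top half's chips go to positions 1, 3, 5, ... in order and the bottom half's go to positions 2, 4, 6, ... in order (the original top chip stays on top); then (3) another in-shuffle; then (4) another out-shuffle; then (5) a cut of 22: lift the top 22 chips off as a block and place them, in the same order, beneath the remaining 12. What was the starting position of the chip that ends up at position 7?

Undo the operations in reverse order, starting from position 7:
  undo op 5 (cut 22): 7 ← 29
  undo op 4 (out-shuffle, from top half): 29 ← 15
  undo op 3 (in-shuffle, from bottom half): 15 ← 25
  undo op 2 (out-shuffle, from top half): 25 ← 13
  undo op 1 (in-shuffle, from bottom half): 13 ← 24
So the chip at position 7 came from original position 24.

24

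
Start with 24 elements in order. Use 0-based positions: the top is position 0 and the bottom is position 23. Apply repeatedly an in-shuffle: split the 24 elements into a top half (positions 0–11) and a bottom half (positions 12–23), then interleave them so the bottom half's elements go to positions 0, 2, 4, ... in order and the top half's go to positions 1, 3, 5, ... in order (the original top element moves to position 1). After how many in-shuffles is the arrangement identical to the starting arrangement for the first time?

The in-shuffle permutes the 24 positions with cycle lengths [4, 20].
Every element is home exactly when every cycle has completed a whole number of laps, i.e. after lcm(4, 20) = 20 in-shuffles.

20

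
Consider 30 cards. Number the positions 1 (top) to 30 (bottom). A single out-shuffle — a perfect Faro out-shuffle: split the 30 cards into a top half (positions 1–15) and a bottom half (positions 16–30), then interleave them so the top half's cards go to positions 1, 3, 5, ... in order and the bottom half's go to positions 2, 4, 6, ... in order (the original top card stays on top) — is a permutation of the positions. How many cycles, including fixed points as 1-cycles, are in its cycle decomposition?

3

Trace each unvisited position around until it returns:
(1) (2 3 5 9 17 4 ... len 28) (30)
3 cycles in total.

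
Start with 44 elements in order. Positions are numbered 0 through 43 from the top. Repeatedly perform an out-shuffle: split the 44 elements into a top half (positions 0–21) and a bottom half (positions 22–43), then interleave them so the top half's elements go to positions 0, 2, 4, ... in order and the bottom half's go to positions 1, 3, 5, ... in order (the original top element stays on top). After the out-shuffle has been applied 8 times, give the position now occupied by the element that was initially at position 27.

32

Track the element's position through each out-shuffle:
27 → 11 → 22 → 1 → 2 → 4 → 8 → 16 → 32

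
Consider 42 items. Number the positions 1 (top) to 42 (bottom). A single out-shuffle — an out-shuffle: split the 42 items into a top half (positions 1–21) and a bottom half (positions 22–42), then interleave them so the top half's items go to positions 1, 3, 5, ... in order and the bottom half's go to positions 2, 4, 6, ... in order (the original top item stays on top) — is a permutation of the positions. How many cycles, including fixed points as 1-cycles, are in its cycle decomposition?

4

Trace each unvisited position around until it returns:
(1) (2 3 5 9 17 33 ... len 20) (4 7 13 25 8 15 ... len 20) (42)
4 cycles in total.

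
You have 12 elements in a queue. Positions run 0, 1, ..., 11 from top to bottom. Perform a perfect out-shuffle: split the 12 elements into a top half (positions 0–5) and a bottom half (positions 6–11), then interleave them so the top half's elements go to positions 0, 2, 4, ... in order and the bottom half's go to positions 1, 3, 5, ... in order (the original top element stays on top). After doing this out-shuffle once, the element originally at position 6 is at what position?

1

Track the element's position through each out-shuffle:
6 → 1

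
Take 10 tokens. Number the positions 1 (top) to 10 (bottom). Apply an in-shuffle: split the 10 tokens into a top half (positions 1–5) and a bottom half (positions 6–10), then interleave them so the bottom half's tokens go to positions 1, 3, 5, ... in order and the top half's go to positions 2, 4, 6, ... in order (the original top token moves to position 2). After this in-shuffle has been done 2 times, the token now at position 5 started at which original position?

Work backwards from position 5, undoing one in-shuffle at a time:
5 ← 8 ← 4
So the token now at position 5 started at position 4.

4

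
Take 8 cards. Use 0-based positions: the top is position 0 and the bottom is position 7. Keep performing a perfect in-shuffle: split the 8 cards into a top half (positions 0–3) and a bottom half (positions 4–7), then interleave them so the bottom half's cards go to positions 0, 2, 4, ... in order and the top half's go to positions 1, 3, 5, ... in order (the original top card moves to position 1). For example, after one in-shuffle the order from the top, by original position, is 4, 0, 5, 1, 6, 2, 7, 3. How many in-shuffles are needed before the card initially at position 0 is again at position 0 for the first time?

6

Follow position 0 under repeated in-shuffles:
0 → 1 → 3 → 7 → 6 → 4 → 0
It first returns after 6 in-shuffles.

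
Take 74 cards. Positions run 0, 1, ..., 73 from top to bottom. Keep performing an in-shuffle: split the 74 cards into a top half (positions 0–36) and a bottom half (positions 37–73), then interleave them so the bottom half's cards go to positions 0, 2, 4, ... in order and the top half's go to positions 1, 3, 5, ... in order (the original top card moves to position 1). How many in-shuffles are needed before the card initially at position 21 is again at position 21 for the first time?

20

Follow position 21 under repeated in-shuffles:
21 → 43 → 12 → 25 → 51 → 28 → 57 → 40 → 6 → 13 → 27 → 55 → 36 → 73 → 72 → 70 → 66 → 58 → 42 → 10 → 21
It first returns after 20 in-shuffles.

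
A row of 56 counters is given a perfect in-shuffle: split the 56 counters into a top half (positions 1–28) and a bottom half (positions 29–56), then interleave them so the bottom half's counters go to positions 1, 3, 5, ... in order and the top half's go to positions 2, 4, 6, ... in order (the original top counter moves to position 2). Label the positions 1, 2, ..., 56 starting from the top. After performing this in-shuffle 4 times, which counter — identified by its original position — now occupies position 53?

14

Work backwards from position 53, undoing one in-shuffle at a time:
53 ← 55 ← 56 ← 28 ← 14
So the counter now at position 53 started at position 14.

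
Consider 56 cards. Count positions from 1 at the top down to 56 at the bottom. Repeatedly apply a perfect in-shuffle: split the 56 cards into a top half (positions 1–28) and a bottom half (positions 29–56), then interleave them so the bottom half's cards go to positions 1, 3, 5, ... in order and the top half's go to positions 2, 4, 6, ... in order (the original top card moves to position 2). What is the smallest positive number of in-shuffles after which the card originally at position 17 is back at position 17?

18

Follow position 17 under repeated in-shuffles:
17 → 34 → 11 → 22 → 44 → 31 → 5 → 10 → 20 → 40 → 23 → 46 → 35 → 13 → 26 → 52 → 47 → 37 → 17
It first returns after 18 in-shuffles.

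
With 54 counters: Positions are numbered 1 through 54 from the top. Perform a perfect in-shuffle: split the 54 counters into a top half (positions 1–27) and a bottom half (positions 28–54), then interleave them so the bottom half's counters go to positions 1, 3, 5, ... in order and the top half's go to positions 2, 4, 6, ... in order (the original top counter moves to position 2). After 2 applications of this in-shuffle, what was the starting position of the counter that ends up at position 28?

7

Work backwards from position 28, undoing one in-shuffle at a time:
28 ← 14 ← 7
So the counter now at position 28 started at position 7.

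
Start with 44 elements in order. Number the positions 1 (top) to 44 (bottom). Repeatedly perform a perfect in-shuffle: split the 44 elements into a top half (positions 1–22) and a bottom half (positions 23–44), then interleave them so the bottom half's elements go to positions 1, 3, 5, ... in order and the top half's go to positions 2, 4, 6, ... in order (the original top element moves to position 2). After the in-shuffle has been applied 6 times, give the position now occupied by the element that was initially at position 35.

35

Track the element's position through each in-shuffle:
35 → 25 → 5 → 10 → 20 → 40 → 35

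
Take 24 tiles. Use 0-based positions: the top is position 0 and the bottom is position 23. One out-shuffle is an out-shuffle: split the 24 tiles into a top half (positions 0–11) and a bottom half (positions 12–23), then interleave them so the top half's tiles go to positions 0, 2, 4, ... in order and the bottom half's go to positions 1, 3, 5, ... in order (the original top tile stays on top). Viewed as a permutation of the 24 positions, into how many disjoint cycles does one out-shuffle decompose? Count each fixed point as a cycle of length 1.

Trace each unvisited position around until it returns:
(0) (1 2 4 8 16 9 ... len 11) (5 10 20 17 11 22 ... len 11) (23)
4 cycles in total.

4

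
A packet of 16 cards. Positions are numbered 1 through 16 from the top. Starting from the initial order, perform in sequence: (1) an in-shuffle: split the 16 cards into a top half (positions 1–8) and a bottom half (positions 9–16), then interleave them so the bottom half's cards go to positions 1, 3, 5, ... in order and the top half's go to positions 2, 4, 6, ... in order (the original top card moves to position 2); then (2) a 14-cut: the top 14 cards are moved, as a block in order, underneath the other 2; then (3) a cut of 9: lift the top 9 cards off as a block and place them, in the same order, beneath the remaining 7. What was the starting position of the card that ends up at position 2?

13

Undo the operations in reverse order, starting from position 2:
  undo op 3 (cut 9): 2 ← 11
  undo op 2 (cut 14): 11 ← 9
  undo op 1 (in-shuffle, from bottom half): 9 ← 13
So the card at position 2 came from original position 13.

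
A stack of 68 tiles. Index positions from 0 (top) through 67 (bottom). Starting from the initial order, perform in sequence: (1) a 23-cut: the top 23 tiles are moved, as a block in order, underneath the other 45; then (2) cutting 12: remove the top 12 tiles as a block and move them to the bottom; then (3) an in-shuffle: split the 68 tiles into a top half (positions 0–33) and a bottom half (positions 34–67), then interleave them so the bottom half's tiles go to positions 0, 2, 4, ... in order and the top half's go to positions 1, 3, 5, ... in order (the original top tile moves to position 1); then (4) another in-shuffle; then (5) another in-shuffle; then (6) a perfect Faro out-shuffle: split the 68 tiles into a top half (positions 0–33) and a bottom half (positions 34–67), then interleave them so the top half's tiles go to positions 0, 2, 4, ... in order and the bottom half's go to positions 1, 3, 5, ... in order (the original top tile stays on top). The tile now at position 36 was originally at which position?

Undo the operations in reverse order, starting from position 36:
  undo op 6 (out-shuffle, from top half): 36 ← 18
  undo op 5 (in-shuffle, from bottom half): 18 ← 43
  undo op 4 (in-shuffle, from top half): 43 ← 21
  undo op 3 (in-shuffle, from top half): 21 ← 10
  undo op 2 (cut 12): 10 ← 22
  undo op 1 (cut 23): 22 ← 45
So the tile at position 36 came from original position 45.

45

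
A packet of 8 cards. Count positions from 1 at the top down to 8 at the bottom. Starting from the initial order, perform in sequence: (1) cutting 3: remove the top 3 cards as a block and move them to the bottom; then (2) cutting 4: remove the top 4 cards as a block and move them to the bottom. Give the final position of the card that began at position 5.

Track the card from position 5 forward through each operation:
  after op 1 (cut 3): 5 → 2
  after op 2 (cut 4): 2 → 6

6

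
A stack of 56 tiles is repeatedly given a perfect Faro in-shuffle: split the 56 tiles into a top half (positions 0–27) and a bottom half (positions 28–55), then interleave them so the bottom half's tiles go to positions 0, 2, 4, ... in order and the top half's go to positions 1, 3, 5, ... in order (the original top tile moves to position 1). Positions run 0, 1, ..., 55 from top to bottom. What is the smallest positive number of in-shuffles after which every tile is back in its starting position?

The in-shuffle permutes the 56 positions with cycle lengths [2, 18, 18, 18].
Every tile is home exactly when every cycle has completed a whole number of laps, i.e. after lcm(2, 18) = 18 in-shuffles.

18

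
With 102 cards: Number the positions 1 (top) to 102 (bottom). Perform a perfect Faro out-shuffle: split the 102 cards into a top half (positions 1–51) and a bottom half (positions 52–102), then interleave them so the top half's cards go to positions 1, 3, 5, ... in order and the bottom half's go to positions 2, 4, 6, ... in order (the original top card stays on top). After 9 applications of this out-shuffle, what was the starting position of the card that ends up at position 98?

87

Work backwards from position 98, undoing one out-shuffle at a time:
98 ← 100 ← 101 ← 51 ← 26 ← 64 ← 83 ← 42 ← 72 ← 87
So the card now at position 98 started at position 87.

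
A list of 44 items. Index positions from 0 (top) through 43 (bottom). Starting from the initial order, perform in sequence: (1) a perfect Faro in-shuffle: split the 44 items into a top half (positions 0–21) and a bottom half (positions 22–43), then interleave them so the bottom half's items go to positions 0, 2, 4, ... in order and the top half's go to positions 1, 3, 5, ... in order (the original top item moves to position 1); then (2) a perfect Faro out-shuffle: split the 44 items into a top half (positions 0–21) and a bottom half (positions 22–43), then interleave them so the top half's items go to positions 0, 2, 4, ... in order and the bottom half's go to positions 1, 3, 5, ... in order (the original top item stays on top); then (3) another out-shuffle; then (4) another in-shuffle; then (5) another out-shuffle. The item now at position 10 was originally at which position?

33

Undo the operations in reverse order, starting from position 10:
  undo op 5 (out-shuffle, from top half): 10 ← 5
  undo op 4 (in-shuffle, from top half): 5 ← 2
  undo op 3 (out-shuffle, from top half): 2 ← 1
  undo op 2 (out-shuffle, from bottom half): 1 ← 22
  undo op 1 (in-shuffle, from bottom half): 22 ← 33
So the item at position 10 came from original position 33.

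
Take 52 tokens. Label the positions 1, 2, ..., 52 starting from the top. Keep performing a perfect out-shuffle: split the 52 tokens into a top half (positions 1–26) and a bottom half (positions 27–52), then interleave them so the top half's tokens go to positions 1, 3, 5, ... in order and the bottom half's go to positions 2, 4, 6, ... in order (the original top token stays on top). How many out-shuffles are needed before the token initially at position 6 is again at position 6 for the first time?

8

Follow position 6 under repeated out-shuffles:
6 → 11 → 21 → 41 → 30 → 8 → 15 → 29 → 6
It first returns after 8 out-shuffles.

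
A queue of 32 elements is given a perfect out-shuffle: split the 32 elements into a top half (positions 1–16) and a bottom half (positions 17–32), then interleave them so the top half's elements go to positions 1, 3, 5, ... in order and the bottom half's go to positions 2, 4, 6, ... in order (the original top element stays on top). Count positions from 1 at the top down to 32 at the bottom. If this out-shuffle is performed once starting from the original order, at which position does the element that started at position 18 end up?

Track the element's position through each out-shuffle:
18 → 4

4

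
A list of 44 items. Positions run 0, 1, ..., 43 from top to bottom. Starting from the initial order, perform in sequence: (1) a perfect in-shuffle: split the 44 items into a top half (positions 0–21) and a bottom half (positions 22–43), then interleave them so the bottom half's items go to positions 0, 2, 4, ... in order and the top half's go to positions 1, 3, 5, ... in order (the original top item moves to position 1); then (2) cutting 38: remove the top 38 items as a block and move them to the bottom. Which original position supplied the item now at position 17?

5

Undo the operations in reverse order, starting from position 17:
  undo op 2 (cut 38): 17 ← 11
  undo op 1 (in-shuffle, from top half): 11 ← 5
So the item at position 17 came from original position 5.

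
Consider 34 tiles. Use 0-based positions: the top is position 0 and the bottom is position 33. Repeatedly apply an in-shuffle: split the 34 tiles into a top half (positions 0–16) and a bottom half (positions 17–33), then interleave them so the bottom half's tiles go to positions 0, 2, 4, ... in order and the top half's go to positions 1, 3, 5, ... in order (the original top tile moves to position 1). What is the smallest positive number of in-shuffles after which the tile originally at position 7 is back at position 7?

12

Follow position 7 under repeated in-shuffles:
7 → 15 → 31 → 28 → 22 → 10 → 21 → 8 → 17 → 0 → 1 → 3 → 7
It first returns after 12 in-shuffles.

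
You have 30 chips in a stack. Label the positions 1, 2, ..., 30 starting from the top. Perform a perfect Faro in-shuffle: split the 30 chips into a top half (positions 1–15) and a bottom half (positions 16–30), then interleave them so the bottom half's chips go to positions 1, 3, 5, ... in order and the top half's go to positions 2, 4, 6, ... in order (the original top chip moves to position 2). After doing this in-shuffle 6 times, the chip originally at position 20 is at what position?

Track the chip's position through each in-shuffle:
20 → 9 → 18 → 5 → 10 → 20 → 9

9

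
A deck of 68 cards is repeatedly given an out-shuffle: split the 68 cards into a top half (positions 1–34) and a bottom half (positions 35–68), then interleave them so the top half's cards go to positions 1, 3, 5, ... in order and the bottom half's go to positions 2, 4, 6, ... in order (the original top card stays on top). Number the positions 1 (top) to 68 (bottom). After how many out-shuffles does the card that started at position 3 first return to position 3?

Follow position 3 under repeated out-shuffles:
3 → 5 → 9 → 17 → 33 → 65 → 62 → 56 → ... → 3 (length 66)
It first returns after 66 out-shuffles.

66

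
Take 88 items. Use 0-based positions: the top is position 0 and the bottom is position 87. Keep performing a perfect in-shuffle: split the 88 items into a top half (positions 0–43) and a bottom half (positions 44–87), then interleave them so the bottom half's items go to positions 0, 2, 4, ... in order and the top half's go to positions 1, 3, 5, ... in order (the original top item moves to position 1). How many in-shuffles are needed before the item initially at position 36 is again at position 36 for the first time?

11

Follow position 36 under repeated in-shuffles:
36 → 73 → 58 → 28 → 57 → 26 → 53 → 18 → 37 → 75 → 62 → 36
It first returns after 11 in-shuffles.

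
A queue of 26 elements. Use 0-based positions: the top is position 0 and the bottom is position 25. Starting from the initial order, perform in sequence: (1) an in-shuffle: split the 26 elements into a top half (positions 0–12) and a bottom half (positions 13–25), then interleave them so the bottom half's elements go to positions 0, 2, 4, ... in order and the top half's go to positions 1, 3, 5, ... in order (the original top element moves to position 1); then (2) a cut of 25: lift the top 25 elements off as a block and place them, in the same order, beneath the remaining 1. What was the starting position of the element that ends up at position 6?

Undo the operations in reverse order, starting from position 6:
  undo op 2 (cut 25): 6 ← 5
  undo op 1 (in-shuffle, from top half): 5 ← 2
So the element at position 6 came from original position 2.

2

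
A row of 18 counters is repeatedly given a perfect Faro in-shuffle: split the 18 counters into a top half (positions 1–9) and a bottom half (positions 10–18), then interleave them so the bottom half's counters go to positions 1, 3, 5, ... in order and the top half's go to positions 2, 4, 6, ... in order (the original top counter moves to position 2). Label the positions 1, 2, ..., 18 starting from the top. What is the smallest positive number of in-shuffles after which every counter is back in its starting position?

The in-shuffle permutes the 18 positions with cycle lengths [18].
Every counter is home exactly when every cycle has completed a whole number of laps, i.e. after lcm(18) = 18 in-shuffles.

18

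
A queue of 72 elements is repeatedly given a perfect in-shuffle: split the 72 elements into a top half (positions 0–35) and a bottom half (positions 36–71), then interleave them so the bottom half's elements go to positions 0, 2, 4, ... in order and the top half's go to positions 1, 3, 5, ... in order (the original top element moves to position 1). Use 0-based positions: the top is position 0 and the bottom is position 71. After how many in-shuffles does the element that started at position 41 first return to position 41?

Follow position 41 under repeated in-shuffles:
41 → 10 → 21 → 43 → 14 → 29 → 59 → 46 → 20 → 41
It first returns after 9 in-shuffles.

9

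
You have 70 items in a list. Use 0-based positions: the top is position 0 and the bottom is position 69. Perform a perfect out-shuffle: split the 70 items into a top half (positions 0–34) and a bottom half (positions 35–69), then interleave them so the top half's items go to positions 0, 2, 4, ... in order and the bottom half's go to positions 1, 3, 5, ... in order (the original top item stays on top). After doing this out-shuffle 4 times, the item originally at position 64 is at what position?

58

Track the item's position through each out-shuffle:
64 → 59 → 49 → 29 → 58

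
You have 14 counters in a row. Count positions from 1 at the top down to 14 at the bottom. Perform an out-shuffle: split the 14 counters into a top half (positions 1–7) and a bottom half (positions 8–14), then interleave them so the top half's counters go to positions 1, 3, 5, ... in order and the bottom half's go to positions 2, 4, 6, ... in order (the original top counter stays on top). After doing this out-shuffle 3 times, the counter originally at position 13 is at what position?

Track the counter's position through each out-shuffle:
13 → 12 → 10 → 6

6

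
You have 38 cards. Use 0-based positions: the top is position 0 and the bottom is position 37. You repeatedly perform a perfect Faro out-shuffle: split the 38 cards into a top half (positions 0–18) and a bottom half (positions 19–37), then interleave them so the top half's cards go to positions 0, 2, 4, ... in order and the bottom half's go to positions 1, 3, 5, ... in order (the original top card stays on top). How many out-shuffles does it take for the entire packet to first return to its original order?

36

The out-shuffle permutes the 38 positions with cycle lengths [1, 1, 36].
Every card is home exactly when every cycle has completed a whole number of laps, i.e. after lcm(1, 36) = 36 out-shuffles.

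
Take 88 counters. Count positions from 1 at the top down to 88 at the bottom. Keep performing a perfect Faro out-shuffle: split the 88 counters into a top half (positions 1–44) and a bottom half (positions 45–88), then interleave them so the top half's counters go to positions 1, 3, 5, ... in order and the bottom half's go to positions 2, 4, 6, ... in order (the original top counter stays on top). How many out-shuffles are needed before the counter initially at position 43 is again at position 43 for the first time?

Follow position 43 under repeated out-shuffles:
43 → 85 → 82 → 76 → 64 → 40 → 79 → 70 → ... → 43 (length 28)
It first returns after 28 out-shuffles.

28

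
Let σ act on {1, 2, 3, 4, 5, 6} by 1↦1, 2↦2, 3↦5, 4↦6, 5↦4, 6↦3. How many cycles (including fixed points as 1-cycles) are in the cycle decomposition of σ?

Cycle decomposition: (1) (2) (3 5 4 6).
3 cycles.

3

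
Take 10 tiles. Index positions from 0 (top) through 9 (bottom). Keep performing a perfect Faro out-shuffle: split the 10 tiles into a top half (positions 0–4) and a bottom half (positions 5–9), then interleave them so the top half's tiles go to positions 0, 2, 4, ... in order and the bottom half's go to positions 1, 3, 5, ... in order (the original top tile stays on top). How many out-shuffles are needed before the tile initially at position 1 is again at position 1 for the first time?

Follow position 1 under repeated out-shuffles:
1 → 2 → 4 → 8 → 7 → 5 → 1
It first returns after 6 out-shuffles.

6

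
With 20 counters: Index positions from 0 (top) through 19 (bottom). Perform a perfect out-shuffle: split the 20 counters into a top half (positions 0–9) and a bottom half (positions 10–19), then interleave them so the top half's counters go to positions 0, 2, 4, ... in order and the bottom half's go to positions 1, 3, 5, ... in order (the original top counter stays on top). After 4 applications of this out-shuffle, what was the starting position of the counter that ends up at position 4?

5

Work backwards from position 4, undoing one out-shuffle at a time:
4 ← 2 ← 1 ← 10 ← 5
So the counter now at position 4 started at position 5.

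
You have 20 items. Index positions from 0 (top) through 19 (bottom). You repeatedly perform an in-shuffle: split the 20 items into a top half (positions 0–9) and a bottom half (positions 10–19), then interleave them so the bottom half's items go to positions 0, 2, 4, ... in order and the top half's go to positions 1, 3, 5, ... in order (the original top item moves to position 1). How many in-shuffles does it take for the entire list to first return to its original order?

6

The in-shuffle permutes the 20 positions with cycle lengths [2, 3, 3, 6, 6].
Every item is home exactly when every cycle has completed a whole number of laps, i.e. after lcm(2, 3, 6) = 6 in-shuffles.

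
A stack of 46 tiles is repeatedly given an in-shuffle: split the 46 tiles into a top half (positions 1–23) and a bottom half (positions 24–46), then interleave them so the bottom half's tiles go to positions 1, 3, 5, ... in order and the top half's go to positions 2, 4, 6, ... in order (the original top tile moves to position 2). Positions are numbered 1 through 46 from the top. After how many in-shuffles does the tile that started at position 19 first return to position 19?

23

Follow position 19 under repeated in-shuffles:
19 → 38 → 29 → 11 → 22 → 44 → 41 → 35 → ... → 19 (length 23)
It first returns after 23 in-shuffles.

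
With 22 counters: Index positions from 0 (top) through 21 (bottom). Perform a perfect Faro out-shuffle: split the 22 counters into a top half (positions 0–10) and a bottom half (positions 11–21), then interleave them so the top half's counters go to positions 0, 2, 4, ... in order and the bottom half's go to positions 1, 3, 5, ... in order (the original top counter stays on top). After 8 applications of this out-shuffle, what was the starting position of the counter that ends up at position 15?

Work backwards from position 15, undoing one out-shuffle at a time:
15 ← 18 ← 9 ← 15 ← 18 ← 9 ← 15 ← 18 ← 9
So the counter now at position 15 started at position 9.

9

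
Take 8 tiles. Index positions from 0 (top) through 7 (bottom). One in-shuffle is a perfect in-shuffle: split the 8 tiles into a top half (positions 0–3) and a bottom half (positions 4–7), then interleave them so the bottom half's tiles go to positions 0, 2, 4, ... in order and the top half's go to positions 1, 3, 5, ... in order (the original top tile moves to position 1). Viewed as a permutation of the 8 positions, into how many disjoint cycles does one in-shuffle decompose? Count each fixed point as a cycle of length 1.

2

Trace each unvisited position around until it returns:
(0 1 3 7 6 4) (2 5)
2 cycles in total.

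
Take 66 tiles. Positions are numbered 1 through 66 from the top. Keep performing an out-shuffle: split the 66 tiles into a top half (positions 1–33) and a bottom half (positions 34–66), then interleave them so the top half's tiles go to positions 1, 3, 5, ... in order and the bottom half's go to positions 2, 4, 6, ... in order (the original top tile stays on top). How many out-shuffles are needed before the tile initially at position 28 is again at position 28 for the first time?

12

Follow position 28 under repeated out-shuffles:
28 → 55 → 44 → 22 → 43 → 20 → 39 → 12 → 23 → 45 → 24 → 47 → 28
It first returns after 12 out-shuffles.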